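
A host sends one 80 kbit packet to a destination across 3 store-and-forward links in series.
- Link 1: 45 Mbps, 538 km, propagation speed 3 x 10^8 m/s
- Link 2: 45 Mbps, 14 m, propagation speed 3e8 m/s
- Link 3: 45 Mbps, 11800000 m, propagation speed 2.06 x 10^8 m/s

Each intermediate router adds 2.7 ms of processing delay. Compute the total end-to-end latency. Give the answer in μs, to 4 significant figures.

69810 μs

L = 80000 bits.
Transmission delay per hop = L/R = 80000/45000000 = 1777.78 μs; 3 hops → 5333.33 μs.
Propagation delays (d/s per hop): 1793.33, 0.0466667, 57281.6 μs; sum = 59074.9 μs.
Processing at 2 router(s): 2 × 2.7 ms = 5400 μs.
End-to-end = 69810 μs.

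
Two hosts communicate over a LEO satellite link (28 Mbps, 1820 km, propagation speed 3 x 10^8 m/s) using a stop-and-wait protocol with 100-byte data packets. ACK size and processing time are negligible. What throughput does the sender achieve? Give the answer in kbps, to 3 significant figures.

t_tx = L/R = 800/28000000 = 2.85714e-05 s.
t_prop = 1820000/300000000 = 0.00606667 s; RTT = 0.0121333 s.
Cycle = t_tx + RTT = 0.0121619 s.
Throughput = L / cycle = 800 / 0.0121619 = 65.8 kbps.

65.8 kbps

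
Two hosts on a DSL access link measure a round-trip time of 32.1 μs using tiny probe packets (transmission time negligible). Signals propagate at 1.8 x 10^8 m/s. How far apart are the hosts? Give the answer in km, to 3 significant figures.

2.89 km

One-way propagation = RTT/2 = 16.05 μs.
d = s × t = 180000000 × 1.605e-05 = 2.89 km.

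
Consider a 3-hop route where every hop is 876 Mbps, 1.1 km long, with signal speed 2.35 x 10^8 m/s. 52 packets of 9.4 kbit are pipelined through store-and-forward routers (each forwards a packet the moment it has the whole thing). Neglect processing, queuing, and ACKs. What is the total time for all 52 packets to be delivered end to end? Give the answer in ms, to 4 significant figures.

0.5935 ms

Per-hop transmission t_tx = L/R = 9400/876000000 = 0.0107306 ms.
Per-hop propagation t_prop = 1100/235000000 = 0.00468085 ms.
Pipeline fill: first packet needs 3·t_tx to clear all hops; remaining 51 packets each add one t_tx.
Total = (3+52-1)·t_tx + 3·t_prop = 54·0.0107306 + 3·0.00468085 = 0.5935 ms.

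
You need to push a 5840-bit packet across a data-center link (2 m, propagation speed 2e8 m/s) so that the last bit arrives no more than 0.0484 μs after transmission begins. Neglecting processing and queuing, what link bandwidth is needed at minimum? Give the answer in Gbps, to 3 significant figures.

152 Gbps

Propagation delay = 2 / 200000000 = 0.01 μs.
Transmission budget = 0.0484 − 0.01 = 0.0384 μs.
R ≥ L / t_tx = 5840 bits / 3.84e-08 s = 152 Gbps.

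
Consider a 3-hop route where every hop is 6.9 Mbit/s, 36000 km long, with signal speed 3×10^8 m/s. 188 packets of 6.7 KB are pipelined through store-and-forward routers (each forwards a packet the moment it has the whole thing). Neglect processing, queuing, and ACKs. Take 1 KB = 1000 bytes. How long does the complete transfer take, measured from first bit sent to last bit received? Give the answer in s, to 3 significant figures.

1.84 s

Per-hop transmission t_tx = L/R = 53600/6900000 = 0.00776812 s.
Per-hop propagation t_prop = 36000000/300000000 = 0.12 s.
Pipeline fill: first packet needs 3·t_tx to clear all hops; remaining 187 packets each add one t_tx.
Total = (3+188-1)·t_tx + 3·t_prop = 190·0.00776812 + 3·0.12 = 1.84 s.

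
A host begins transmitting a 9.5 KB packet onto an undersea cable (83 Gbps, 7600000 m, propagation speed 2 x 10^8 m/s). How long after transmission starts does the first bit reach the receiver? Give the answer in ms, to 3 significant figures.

First bit experiences only propagation delay: d/s = 7600000/200000000 = 38.0 ms.

38.0 ms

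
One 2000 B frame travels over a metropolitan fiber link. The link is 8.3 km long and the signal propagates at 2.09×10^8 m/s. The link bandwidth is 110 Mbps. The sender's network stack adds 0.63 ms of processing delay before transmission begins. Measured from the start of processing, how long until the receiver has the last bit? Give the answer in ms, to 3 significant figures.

0.815 ms

L = 2000 × 8 = 16000 bits.
Transmission delay = L/R = 16000 / 110000000 = 0.145455 ms.
Propagation delay = d/s = 8300 m / 209000000 m/s = 0.0397129 ms.
Plus processing delay 0.63 ms = 0.63 ms.
Total = 0.815 ms.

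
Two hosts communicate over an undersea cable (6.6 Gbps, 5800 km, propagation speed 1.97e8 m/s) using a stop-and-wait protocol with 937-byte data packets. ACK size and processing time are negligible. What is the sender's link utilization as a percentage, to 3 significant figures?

0.00193 %

t_tx = L/R = 7496/6600000000 = 1.13576e-06 s.
t_prop = 5800000/197000000 = 0.0294416 s; RTT = 0.0588832 s.
Cycle = t_tx + RTT = 0.0588844 s.
Utilization = t_tx / cycle = 1.13576e-06/0.0588844 = 0.00193 %.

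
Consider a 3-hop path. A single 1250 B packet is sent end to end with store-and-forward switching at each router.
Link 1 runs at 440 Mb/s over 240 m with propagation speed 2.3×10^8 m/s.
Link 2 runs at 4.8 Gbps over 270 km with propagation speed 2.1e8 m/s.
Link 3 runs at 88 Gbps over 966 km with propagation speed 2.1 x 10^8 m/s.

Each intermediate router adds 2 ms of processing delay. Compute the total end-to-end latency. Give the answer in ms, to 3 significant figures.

L = 1250 × 8 = 10000 bits.
Transmission delays (L/R per hop): 0.0227273, 0.00208333, 0.000113636 ms; sum = 0.0249242 ms.
Propagation delays (d/s per hop): 0.00104348, 1.28571, 4.6 ms; sum = 5.88676 ms.
Processing at 2 router(s): 2 × 2 ms = 4 ms.
End-to-end = 9.91 ms.

9.91 ms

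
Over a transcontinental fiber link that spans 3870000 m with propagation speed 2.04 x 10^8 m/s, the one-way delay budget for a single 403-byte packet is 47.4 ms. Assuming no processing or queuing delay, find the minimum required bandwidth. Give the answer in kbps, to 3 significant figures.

L = 3224 bits.
Propagation delay = 3870000 / 204000000 = 18.9706 ms.
Transmission budget = 47.4 − 18.9706 = 28.4294 ms.
R ≥ L / t_tx = 3224 bits / 0.0284294 s = 113 kbps.

113 kbps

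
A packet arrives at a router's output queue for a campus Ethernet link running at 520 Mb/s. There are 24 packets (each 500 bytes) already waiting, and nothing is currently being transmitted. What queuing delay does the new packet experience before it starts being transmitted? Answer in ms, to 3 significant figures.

Each queued packet: L/R = 4000/520000000 = 0.00769231 ms.
24 queued → 0.184615 ms.
Queuing delay = 0.185 ms.

0.185 ms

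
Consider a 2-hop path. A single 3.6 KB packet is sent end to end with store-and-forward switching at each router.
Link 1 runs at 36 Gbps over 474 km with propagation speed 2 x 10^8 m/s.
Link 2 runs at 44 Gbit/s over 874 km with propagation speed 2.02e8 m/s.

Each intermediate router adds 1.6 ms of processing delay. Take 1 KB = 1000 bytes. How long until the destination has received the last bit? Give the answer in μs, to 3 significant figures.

8300 μs

L = 28800 bits.
Transmission delays (L/R per hop): 0.8, 0.654545 μs; sum = 1.45455 μs.
Propagation delays (d/s per hop): 2370, 4326.73 μs; sum = 6696.73 μs.
Processing at 1 router(s): 1 × 1.6 ms = 1600 μs.
End-to-end = 8300 μs.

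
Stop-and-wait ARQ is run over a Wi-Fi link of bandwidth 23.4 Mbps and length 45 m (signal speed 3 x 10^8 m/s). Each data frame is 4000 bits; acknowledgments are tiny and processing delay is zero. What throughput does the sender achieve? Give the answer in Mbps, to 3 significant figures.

t_tx = L/R = 4000/23400000 = 0.00017094 s.
t_prop = 45/300000000 = 1.5e-07 s; RTT = 3e-07 s.
Cycle = t_tx + RTT = 0.00017124 s.
Throughput = L / cycle = 4000 / 0.00017124 = 23.4 Mbps.

23.4 Mbps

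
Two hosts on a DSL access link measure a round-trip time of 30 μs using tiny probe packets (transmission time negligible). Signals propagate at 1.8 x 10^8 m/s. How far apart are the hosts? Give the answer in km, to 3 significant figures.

One-way propagation = RTT/2 = 15 μs.
d = s × t = 180000000 × 1.5e-05 = 2.70 km.

2.70 km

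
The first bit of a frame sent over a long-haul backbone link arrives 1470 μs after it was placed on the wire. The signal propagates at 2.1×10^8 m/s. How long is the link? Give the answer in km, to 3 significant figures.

309 km

d = s × t_prop = 210000000 × 0.00147 = 309 km.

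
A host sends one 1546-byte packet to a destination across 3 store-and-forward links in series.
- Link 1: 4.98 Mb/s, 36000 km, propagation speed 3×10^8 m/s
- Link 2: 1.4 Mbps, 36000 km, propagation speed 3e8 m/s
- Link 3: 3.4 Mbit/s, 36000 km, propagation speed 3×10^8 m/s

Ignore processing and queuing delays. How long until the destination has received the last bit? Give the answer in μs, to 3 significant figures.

L = 1546 × 8 = 12368 bits.
Transmission delays (L/R per hop): 2483.53, 8834.29, 3637.65 μs; sum = 14955.5 μs.
Propagation delays (d/s per hop): 120000, 120000, 120000 μs; sum = 360000 μs.
End-to-end = 375000 μs.

375000 μs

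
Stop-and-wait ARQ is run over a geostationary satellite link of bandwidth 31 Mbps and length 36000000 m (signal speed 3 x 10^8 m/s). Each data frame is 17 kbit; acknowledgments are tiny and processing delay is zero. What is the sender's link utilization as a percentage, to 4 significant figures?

t_tx = L/R = 17000/31000000 = 0.000548387 s.
t_prop = 36000000/300000000 = 0.12 s; RTT = 0.24 s.
Cycle = t_tx + RTT = 0.240548 s.
Utilization = t_tx / cycle = 0.000548387/0.240548 = 0.2280 %.

0.2280 %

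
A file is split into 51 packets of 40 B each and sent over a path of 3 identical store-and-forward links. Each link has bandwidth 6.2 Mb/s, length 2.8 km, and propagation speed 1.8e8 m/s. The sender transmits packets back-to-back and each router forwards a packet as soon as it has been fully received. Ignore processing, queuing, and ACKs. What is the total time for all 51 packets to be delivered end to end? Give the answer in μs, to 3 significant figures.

2780 μs

Per-hop transmission t_tx = L/R = 320/6200000 = 51.6129 μs.
Per-hop propagation t_prop = 2800/180000000 = 15.5556 μs.
Pipeline fill: first packet needs 3·t_tx to clear all hops; remaining 50 packets each add one t_tx.
Total = (3+51-1)·t_tx + 3·t_prop = 53·51.6129 + 3·15.5556 = 2780 μs.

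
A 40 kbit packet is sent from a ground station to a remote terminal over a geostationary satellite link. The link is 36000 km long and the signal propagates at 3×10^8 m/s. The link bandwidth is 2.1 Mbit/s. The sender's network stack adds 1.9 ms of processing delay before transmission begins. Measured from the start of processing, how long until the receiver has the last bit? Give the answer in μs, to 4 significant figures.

L = 40000 bits.
Transmission delay = L/R = 40000 / 2100000 = 19047.6 μs.
Propagation delay = d/s = 36000000 m / 300000000 m/s = 120000 μs.
Plus processing delay 1.9 ms = 1900 μs.
Total = 140900 μs.

140900 μs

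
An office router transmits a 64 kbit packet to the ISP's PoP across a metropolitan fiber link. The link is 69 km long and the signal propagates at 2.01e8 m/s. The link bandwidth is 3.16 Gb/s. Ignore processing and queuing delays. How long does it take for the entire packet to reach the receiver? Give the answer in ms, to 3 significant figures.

0.364 ms

L = 64000 bits.
Transmission delay = L/R = 64000 / 3160000000 = 0.0202532 ms.
Propagation delay = d/s = 69000 m / 2.01e+08 m/s = 0.343284 ms.
Total = 0.364 ms.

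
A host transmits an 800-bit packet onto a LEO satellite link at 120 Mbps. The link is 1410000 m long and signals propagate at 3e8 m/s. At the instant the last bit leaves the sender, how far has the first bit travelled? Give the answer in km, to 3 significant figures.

2.00 km

t_tx = L/R = 800/120000000 = 6.66667e-06 s.
Distance = s × t_tx = 300000000 × 6.66667e-06 = 2.00 km.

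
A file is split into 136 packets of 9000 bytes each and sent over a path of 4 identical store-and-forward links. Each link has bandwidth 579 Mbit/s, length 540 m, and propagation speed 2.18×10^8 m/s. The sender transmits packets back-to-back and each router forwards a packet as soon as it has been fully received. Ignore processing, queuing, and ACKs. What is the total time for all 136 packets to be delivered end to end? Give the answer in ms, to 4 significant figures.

17.29 ms

Per-hop transmission t_tx = L/R = 72000/579000000 = 0.124352 ms.
Per-hop propagation t_prop = 540/2.18e+08 = 0.00247706 ms.
Pipeline fill: first packet needs 4·t_tx to clear all hops; remaining 135 packets each add one t_tx.
Total = (4+136-1)·t_tx + 4·t_prop = 139·0.124352 + 4·0.00247706 = 17.29 ms.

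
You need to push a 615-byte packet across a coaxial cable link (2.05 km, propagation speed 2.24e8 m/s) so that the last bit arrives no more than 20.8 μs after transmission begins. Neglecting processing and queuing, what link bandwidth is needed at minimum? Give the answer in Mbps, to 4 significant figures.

L = 4920 bits.
Propagation delay = 2050 / 2.24e+08 = 9.15179 μs.
Transmission budget = 20.8 − 9.15179 = 11.6482 μs.
R ≥ L / t_tx = 4920 bits / 1.16482e-05 s = 422.4 Mbps.

422.4 Mbps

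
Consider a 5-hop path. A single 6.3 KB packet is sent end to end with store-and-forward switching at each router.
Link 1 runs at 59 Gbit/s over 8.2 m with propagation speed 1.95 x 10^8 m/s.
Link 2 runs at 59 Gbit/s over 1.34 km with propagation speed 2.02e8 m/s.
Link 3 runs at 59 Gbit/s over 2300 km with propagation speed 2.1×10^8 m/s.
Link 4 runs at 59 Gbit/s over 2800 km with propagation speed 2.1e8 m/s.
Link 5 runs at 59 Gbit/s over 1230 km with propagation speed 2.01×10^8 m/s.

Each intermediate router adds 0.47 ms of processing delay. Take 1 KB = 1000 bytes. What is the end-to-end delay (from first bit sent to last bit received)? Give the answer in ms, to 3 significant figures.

L = 50400 bits.
Transmission delay per hop = L/R = 50400/59000000000 = 0.000854237 ms; 5 hops → 0.00427119 ms.
Propagation delays (d/s per hop): 4.20513e-05, 0.00663366, 10.9524, 13.3333, 6.1194 ms; sum = 30.4118 ms.
Processing at 4 router(s): 4 × 0.47 ms = 1.88 ms.
End-to-end = 32.3 ms.

32.3 ms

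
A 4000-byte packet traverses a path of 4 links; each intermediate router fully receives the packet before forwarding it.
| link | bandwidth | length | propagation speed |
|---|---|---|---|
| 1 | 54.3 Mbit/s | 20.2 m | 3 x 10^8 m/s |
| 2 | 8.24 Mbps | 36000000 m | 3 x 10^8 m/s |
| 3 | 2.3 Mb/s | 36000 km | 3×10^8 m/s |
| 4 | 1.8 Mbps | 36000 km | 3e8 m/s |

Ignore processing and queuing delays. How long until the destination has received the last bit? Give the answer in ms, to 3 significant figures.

L = 4000 × 8 = 32000 bits.
Transmission delays (L/R per hop): 0.589319, 3.8835, 13.913, 17.7778 ms; sum = 36.1636 ms.
Propagation delays (d/s per hop): 6.73333e-05, 120, 120, 120 ms; sum = 360 ms.
End-to-end = 396 ms.

396 ms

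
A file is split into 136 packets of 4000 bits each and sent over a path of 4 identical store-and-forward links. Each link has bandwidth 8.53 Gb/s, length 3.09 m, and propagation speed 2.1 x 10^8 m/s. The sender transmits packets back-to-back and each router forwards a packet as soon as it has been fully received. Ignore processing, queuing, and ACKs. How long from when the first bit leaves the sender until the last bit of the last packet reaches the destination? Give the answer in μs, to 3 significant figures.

Per-hop transmission t_tx = L/R = 4000/8.53e+09 = 0.468933 μs.
Per-hop propagation t_prop = 3.09/210000000 = 0.0147143 μs.
Pipeline fill: first packet needs 4·t_tx to clear all hops; remaining 135 packets each add one t_tx.
Total = (4+136-1)·t_tx + 4·t_prop = 139·0.468933 + 4·0.0147143 = 65.2 μs.

65.2 μs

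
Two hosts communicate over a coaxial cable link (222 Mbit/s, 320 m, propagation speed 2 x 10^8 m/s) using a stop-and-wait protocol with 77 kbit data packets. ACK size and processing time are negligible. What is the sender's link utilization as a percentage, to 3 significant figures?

t_tx = L/R = 77000/222000000 = 0.000346847 s.
t_prop = 320/200000000 = 1.6e-06 s; RTT = 3.2e-06 s.
Cycle = t_tx + RTT = 0.000350047 s.
Utilization = t_tx / cycle = 0.000346847/0.000350047 = 99.1 %.

99.1 %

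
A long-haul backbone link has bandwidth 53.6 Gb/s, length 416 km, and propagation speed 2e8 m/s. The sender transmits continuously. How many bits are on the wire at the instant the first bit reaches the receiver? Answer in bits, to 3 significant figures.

111000000 bits

Propagation delay = 416000 / 200000000 = 0.00208 s.
BDP = R × t_prop = 53600000000 × 0.00208 = 111488000 bits.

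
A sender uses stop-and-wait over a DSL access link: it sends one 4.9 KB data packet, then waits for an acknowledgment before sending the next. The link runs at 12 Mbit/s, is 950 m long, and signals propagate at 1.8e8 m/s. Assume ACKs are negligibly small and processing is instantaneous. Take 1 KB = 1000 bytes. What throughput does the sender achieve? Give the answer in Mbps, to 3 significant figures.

12.0 Mbps

t_tx = L/R = 39200/12000000 = 0.00326667 s.
t_prop = 950/180000000 = 5.27778e-06 s; RTT = 1.05556e-05 s.
Cycle = t_tx + RTT = 0.00327722 s.
Throughput = L / cycle = 39200 / 0.00327722 = 12.0 Mbps.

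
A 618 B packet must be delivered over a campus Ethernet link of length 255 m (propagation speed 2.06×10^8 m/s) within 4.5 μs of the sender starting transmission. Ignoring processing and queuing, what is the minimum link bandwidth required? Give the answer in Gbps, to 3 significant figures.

L = 4944 bits.
Propagation delay = 255 / 206000000 = 1.23786 μs.
Transmission budget = 4.5 − 1.23786 = 3.26214 μs.
R ≥ L / t_tx = 4944 bits / 3.26214e-06 s = 1.52 Gbps.

1.52 Gbps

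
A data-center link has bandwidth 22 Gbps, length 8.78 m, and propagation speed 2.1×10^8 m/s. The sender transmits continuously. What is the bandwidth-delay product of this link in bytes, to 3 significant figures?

115 bytes

Propagation delay = 8.78 / 210000000 = 4.18095e-08 s.
BDP = R × t_prop = 22000000000 × 4.18095e-08 = 919.81 bits.
In bytes: 919.81/8 = 115 bytes.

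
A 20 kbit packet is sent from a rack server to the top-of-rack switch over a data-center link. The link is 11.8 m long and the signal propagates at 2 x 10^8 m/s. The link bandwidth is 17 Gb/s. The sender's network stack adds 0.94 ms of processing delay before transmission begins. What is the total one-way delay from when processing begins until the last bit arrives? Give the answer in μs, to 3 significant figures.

941 μs

L = 20000 bits.
Transmission delay = L/R = 20000 / 17000000000 = 1.17647 μs.
Propagation delay = d/s = 11.8 m / 200000000 m/s = 0.059 μs.
Plus processing delay 0.94 ms = 940 μs.
Total = 941 μs.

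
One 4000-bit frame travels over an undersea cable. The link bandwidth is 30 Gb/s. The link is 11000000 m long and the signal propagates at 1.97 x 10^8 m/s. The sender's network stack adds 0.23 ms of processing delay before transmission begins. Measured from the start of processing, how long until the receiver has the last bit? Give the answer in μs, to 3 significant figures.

56100 μs

Transmission delay = L/R = 4000 / 30000000000 = 0.133333 μs.
Propagation delay = d/s = 11000000 m / 197000000 m/s = 55837.6 μs.
Plus processing delay 0.23 ms = 230 μs.
Total = 56100 μs.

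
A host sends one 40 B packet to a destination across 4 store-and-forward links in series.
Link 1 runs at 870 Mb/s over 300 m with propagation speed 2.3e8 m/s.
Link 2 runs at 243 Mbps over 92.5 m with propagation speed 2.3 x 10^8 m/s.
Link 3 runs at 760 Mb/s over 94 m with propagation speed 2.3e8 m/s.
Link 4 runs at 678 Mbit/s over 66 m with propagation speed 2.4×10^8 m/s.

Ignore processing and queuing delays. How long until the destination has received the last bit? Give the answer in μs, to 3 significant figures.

4.97 μs

L = 40 × 8 = 320 bits.
Transmission delays (L/R per hop): 0.367816, 1.31687, 0.421053, 0.471976 μs; sum = 2.57772 μs.
Propagation delays (d/s per hop): 1.30435, 0.402174, 0.408696, 0.275 μs; sum = 2.39022 μs.
End-to-end = 4.97 μs.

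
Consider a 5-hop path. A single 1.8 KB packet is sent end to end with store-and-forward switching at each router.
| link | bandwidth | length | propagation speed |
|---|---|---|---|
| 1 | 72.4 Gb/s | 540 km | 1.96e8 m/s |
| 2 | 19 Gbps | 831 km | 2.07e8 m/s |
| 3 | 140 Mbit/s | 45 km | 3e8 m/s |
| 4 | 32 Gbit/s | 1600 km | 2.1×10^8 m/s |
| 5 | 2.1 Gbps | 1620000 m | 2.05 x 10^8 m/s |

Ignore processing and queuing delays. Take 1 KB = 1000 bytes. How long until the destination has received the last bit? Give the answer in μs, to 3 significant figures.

L = 14400 bits.
Transmission delays (L/R per hop): 0.198895, 0.757895, 102.857, 0.45, 6.85714 μs; sum = 111.121 μs.
Propagation delays (d/s per hop): 2755.1, 4014.49, 150, 7619.05, 7902.44 μs; sum = 22441.1 μs.
End-to-end = 22600 μs.

22600 μs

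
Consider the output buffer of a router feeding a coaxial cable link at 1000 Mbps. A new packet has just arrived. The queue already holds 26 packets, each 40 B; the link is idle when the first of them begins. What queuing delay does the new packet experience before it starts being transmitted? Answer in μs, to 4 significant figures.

Each queued packet: L/R = 320/1000000000 = 0.32 μs.
26 queued → 8.32 μs.
Queuing delay = 8.320 μs.

8.320 μs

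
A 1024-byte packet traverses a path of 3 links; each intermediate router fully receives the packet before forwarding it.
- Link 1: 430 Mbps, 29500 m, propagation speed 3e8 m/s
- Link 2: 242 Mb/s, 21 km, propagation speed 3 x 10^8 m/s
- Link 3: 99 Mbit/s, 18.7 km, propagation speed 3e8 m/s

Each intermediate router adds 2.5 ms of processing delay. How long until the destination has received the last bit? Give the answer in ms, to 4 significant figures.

L = 1024 × 8 = 8192 bits.
Transmission delays (L/R per hop): 0.0190512, 0.0338512, 0.0827475 ms; sum = 0.13565 ms.
Propagation delays (d/s per hop): 0.0983333, 0.07, 0.0623333 ms; sum = 0.230667 ms.
Processing at 2 router(s): 2 × 2.5 ms = 5 ms.
End-to-end = 5.366 ms.

5.366 ms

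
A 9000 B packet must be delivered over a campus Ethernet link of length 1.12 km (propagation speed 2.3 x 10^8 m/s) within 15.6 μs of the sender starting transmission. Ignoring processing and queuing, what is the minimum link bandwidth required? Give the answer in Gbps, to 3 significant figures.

6.71 Gbps

L = 72000 bits.
Propagation delay = 1120 / 2.3e+08 = 4.86957 μs.
Transmission budget = 15.6 − 4.86957 = 10.7304 μs.
R ≥ L / t_tx = 72000 bits / 1.07304e-05 s = 6.71 Gbps.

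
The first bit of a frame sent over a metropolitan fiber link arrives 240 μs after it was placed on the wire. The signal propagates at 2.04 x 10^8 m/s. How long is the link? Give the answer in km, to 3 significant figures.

d = s × t_prop = 204000000 × 0.00024 = 49.0 km.

49.0 km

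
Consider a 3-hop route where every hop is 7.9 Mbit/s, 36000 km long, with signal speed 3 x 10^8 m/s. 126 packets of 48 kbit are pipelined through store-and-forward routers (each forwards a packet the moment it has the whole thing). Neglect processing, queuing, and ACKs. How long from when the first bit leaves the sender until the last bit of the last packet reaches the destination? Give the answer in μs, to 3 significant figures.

1140000 μs

Per-hop transmission t_tx = L/R = 48000/7900000 = 6075.95 μs.
Per-hop propagation t_prop = 36000000/300000000 = 120000 μs.
Pipeline fill: first packet needs 3·t_tx to clear all hops; remaining 125 packets each add one t_tx.
Total = (3+126-1)·t_tx + 3·t_prop = 128·6075.95 + 3·120000 = 1140000 μs.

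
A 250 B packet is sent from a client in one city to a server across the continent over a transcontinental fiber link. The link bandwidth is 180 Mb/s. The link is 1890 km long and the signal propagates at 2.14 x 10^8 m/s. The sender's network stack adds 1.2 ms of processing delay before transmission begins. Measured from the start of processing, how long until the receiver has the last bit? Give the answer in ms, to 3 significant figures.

10.0 ms

L = 250 × 8 = 2000 bits.
Transmission delay = L/R = 2000 / 180000000 = 0.0111111 ms.
Propagation delay = d/s = 1890000 m / 214000000 m/s = 8.83178 ms.
Plus processing delay 1.2 ms = 1.2 ms.
Total = 10.0 ms.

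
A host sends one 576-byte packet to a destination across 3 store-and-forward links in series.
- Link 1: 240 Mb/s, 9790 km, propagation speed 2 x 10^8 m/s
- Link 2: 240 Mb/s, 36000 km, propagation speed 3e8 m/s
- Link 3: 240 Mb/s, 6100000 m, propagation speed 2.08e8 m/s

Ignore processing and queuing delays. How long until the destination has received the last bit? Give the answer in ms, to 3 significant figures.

L = 576 × 8 = 4608 bits.
Transmission delay per hop = L/R = 4608/240000000 = 0.0192 ms; 3 hops → 0.0576 ms.
Propagation delays (d/s per hop): 48.95, 120, 29.3269 ms; sum = 198.277 ms.
End-to-end = 198 ms.

198 ms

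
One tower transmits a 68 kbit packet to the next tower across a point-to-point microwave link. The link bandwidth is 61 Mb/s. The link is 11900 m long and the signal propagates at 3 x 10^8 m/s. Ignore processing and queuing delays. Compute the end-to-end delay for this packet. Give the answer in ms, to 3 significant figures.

L = 68000 bits.
Transmission delay = L/R = 68000 / 61000000 = 1.11475 ms.
Propagation delay = d/s = 11900 m / 300000000 m/s = 0.0396667 ms.
Total = 1.15 ms.

1.15 ms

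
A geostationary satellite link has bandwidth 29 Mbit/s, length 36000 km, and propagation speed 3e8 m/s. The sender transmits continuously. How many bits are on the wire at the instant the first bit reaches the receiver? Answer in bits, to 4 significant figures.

3480000 bits

Propagation delay = 36000000 / 300000000 = 0.12 s.
BDP = R × t_prop = 29000000 × 0.12 = 3480000 bits.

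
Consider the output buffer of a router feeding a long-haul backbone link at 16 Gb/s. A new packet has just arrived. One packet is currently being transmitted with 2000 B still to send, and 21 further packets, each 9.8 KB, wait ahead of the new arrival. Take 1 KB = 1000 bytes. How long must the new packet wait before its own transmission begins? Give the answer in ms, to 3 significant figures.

0.104 ms

Each queued packet: L/R = 78400/16000000000 = 0.0049 ms.
21 queued → 0.1029 ms.
Plus remaining 16000 bits of current packet: 0.001 ms.
Queuing delay = 0.104 ms.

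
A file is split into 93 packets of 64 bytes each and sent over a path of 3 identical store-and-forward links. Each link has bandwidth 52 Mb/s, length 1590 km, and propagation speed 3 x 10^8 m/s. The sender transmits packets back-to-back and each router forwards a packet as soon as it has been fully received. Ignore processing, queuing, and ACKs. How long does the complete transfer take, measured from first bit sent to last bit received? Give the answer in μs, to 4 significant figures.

16840 μs

Per-hop transmission t_tx = L/R = 512/52000000 = 9.84615 μs.
Per-hop propagation t_prop = 1590000/300000000 = 5300 μs.
Pipeline fill: first packet needs 3·t_tx to clear all hops; remaining 92 packets each add one t_tx.
Total = (3+93-1)·t_tx + 3·t_prop = 95·9.84615 + 3·5300 = 16840 μs.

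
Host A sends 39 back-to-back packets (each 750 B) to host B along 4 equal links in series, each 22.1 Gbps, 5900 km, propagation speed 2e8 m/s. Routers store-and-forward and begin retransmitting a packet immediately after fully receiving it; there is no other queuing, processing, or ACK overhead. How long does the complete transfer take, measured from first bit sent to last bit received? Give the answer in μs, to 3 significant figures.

Per-hop transmission t_tx = L/R = 6000/22100000000 = 0.271493 μs.
Per-hop propagation t_prop = 5900000/200000000 = 29500 μs.
Pipeline fill: first packet needs 4·t_tx to clear all hops; remaining 38 packets each add one t_tx.
Total = (4+39-1)·t_tx + 4·t_prop = 42·0.271493 + 4·29500 = 118000 μs.

118000 μs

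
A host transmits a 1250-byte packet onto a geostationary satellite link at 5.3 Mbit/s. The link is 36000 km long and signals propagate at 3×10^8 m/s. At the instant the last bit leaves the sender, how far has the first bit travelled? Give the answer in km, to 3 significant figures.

t_tx = L/R = 10000/5300000 = 0.00188679 s.
Distance = s × t_tx = 300000000 × 0.00188679 = 566 km.

566 km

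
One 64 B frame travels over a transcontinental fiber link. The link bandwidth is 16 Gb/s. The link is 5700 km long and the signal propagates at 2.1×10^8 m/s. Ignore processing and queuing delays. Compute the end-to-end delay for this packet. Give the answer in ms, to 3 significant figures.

27.1 ms

L = 64 × 8 = 512 bits.
Transmission delay = L/R = 512 / 16000000000 = 3.2e-05 ms.
Propagation delay = d/s = 5700000 m / 210000000 m/s = 27.1429 ms.
Total = 27.1 ms.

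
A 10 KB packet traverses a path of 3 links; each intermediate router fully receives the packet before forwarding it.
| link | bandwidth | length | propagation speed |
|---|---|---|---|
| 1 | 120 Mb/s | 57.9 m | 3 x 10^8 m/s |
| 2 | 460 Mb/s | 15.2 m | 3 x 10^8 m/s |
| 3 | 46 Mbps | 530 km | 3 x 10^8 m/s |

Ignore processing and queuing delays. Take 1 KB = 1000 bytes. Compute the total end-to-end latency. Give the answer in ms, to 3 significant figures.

4.35 ms

L = 80000 bits.
Transmission delays (L/R per hop): 0.666667, 0.173913, 1.73913 ms; sum = 2.57971 ms.
Propagation delays (d/s per hop): 0.000193, 5.06667e-05, 1.76667 ms; sum = 1.76691 ms.
End-to-end = 4.35 ms.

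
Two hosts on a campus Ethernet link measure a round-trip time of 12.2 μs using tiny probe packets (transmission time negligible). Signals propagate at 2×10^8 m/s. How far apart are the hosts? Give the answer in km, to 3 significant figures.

One-way propagation = RTT/2 = 6.1 μs.
d = s × t = 200000000 × 6.1e-06 = 1.22 km.

1.22 km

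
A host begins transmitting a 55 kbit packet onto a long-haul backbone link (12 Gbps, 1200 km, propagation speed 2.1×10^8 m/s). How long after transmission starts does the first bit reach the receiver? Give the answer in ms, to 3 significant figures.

First bit experiences only propagation delay: d/s = 1200000/210000000 = 5.71 ms.

5.71 ms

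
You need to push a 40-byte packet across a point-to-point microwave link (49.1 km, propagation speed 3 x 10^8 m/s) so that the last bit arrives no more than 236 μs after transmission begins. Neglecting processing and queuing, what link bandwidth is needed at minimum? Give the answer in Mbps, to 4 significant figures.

L = 320 bits.
Propagation delay = 49100 / 300000000 = 163.667 μs.
Transmission budget = 236 − 163.667 = 72.3333 μs.
R ≥ L / t_tx = 320 bits / 7.23333e-05 s = 4.424 Mbps.

4.424 Mbps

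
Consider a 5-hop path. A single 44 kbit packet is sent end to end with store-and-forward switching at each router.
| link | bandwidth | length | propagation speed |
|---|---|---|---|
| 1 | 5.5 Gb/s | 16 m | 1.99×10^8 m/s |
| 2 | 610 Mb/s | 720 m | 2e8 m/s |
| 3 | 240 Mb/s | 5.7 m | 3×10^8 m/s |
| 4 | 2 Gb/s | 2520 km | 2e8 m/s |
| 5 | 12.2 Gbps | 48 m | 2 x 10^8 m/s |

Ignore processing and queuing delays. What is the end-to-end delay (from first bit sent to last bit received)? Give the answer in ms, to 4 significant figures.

L = 44000 bits.
Transmission delays (L/R per hop): 0.008, 0.0721311, 0.183333, 0.022, 0.00360656 ms; sum = 0.289071 ms.
Propagation delays (d/s per hop): 8.0402e-05, 0.0036, 1.9e-05, 12.6, 0.00024 ms; sum = 12.6039 ms.
End-to-end = 12.89 ms.

12.89 ms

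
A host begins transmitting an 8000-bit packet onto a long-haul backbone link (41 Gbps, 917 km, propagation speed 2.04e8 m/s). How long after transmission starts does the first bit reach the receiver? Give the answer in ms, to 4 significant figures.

4.495 ms

First bit experiences only propagation delay: d/s = 917000/204000000 = 4.495 ms.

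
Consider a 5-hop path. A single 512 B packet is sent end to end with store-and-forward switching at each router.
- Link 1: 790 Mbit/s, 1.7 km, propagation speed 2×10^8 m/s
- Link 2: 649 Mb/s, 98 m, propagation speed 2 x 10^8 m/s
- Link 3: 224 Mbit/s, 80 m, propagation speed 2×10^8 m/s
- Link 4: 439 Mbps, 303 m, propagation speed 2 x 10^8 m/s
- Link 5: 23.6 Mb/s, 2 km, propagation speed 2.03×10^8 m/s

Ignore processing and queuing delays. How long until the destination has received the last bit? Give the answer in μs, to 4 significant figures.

L = 512 × 8 = 4096 bits.
Transmission delays (L/R per hop): 5.18481, 6.31125, 18.2857, 9.3303, 173.559 μs; sum = 212.671 μs.
Propagation delays (d/s per hop): 8.5, 0.49, 0.4, 1.515, 9.85222 μs; sum = 20.7572 μs.
End-to-end = 233.4 μs.

233.4 μs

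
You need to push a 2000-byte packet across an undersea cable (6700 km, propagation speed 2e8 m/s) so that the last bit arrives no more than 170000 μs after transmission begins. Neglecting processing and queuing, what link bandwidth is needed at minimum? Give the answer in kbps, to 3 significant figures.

L = 16000 bits.
Propagation delay = 6700000 / 200000000 = 33500 μs.
Transmission budget = 170000 − 33500 = 136500 μs.
R ≥ L / t_tx = 16000 bits / 0.1365 s = 117 kbps.

117 kbps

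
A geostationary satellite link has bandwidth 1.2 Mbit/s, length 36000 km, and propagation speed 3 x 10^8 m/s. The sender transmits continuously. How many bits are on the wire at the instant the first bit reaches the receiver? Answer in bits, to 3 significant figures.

Propagation delay = 36000000 / 300000000 = 0.12 s.
BDP = R × t_prop = 1200000 × 0.12 = 144000 bits.

144000 bits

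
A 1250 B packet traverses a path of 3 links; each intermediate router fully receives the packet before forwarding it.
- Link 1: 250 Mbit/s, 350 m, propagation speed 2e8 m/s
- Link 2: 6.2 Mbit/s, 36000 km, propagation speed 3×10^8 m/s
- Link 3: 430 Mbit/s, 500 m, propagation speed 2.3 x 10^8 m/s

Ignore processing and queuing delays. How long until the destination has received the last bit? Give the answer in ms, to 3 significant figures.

122 ms

L = 1250 × 8 = 10000 bits.
Transmission delays (L/R per hop): 0.04, 1.6129, 0.0232558 ms; sum = 1.67616 ms.
Propagation delays (d/s per hop): 0.00175, 120, 0.00217391 ms; sum = 120.004 ms.
End-to-end = 122 ms.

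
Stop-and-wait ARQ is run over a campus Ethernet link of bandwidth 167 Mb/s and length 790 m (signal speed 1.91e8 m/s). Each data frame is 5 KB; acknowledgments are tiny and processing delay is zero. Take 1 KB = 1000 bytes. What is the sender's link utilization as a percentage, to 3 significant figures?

96.7 %

t_tx = L/R = 40000/167000000 = 0.000239521 s.
t_prop = 790/191000000 = 4.13613e-06 s; RTT = 8.27225e-06 s.
Cycle = t_tx + RTT = 0.000247793 s.
Utilization = t_tx / cycle = 0.000239521/0.000247793 = 96.7 %.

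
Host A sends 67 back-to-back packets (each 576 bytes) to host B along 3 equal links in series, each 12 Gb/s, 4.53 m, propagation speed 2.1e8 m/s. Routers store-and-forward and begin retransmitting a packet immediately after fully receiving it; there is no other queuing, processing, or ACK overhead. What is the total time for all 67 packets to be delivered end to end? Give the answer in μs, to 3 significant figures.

26.6 μs

Per-hop transmission t_tx = L/R = 4608/12000000000 = 0.384 μs.
Per-hop propagation t_prop = 4.53/210000000 = 0.0215714 μs.
Pipeline fill: first packet needs 3·t_tx to clear all hops; remaining 66 packets each add one t_tx.
Total = (3+67-1)·t_tx + 3·t_prop = 69·0.384 + 3·0.0215714 = 26.6 μs.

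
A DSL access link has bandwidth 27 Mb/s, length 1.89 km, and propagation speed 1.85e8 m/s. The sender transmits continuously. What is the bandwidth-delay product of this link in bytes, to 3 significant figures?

34.5 bytes

Propagation delay = 1890 / 185000000 = 1.02162e-05 s.
BDP = R × t_prop = 27000000 × 1.02162e-05 = 275.838 bits.
In bytes: 275.838/8 = 34.5 bytes.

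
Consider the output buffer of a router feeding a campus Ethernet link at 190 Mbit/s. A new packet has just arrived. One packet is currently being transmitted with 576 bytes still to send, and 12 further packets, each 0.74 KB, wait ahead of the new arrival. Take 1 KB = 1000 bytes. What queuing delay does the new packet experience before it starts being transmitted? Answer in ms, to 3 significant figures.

0.398 ms

Each queued packet: L/R = 5920/190000000 = 0.0311579 ms.
12 queued → 0.373895 ms.
Plus remaining 4608 bits of current packet: 0.0242526 ms.
Queuing delay = 0.398 ms.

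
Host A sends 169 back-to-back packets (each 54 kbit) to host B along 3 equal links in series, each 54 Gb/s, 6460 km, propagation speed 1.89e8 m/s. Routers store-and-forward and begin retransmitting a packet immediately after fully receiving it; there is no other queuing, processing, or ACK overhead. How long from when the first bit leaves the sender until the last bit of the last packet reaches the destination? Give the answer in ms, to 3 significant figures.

Per-hop transmission t_tx = L/R = 54000/54000000000 = 0.001 ms.
Per-hop propagation t_prop = 6460000/189000000 = 34.1799 ms.
Pipeline fill: first packet needs 3·t_tx to clear all hops; remaining 168 packets each add one t_tx.
Total = (3+169-1)·t_tx + 3·t_prop = 171·0.001 + 3·34.1799 = 103 ms.

103 ms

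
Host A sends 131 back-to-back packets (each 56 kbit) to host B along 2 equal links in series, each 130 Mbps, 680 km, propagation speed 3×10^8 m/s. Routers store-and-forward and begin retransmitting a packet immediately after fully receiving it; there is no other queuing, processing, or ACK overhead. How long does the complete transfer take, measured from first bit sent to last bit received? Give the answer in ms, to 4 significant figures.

Per-hop transmission t_tx = L/R = 56000/130000000 = 0.430769 ms.
Per-hop propagation t_prop = 680000/300000000 = 2.26667 ms.
Pipeline fill: first packet needs 2·t_tx to clear all hops; remaining 130 packets each add one t_tx.
Total = (2+131-1)·t_tx + 2·t_prop = 132·0.430769 + 2·2.26667 = 61.39 ms.

61.39 ms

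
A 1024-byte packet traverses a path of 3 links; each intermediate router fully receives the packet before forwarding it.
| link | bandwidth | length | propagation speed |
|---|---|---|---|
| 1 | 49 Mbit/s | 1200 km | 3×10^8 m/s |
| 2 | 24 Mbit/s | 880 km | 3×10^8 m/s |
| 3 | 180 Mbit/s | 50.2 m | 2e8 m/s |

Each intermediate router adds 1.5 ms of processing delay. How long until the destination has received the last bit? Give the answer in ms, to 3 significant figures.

10.5 ms

L = 1024 × 8 = 8192 bits.
Transmission delays (L/R per hop): 0.167184, 0.341333, 0.0455111 ms; sum = 0.554028 ms.
Propagation delays (d/s per hop): 4, 2.93333, 0.000251 ms; sum = 6.93358 ms.
Processing at 2 router(s): 2 × 1.5 ms = 3 ms.
End-to-end = 10.5 ms.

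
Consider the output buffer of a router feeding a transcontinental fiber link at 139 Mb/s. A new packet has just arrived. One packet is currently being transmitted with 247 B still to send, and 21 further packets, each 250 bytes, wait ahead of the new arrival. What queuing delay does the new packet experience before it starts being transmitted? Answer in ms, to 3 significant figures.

0.316 ms

Each queued packet: L/R = 2000/139000000 = 0.0143885 ms.
21 queued → 0.302158 ms.
Plus remaining 1976 bits of current packet: 0.0142158 ms.
Queuing delay = 0.316 ms.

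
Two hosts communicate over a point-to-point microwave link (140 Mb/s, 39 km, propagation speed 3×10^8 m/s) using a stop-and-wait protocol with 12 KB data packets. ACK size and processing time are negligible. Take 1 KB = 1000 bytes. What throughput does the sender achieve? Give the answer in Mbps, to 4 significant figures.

101.5 Mbps

t_tx = L/R = 96000/140000000 = 0.000685714 s.
t_prop = 39000/300000000 = 0.00013 s; RTT = 0.00026 s.
Cycle = t_tx + RTT = 0.000945714 s.
Throughput = L / cycle = 96000 / 0.000945714 = 101.5 Mbps.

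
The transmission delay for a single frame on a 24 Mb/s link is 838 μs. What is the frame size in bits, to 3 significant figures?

20100 bits

L = R × t_tx = 24000000 b/s × 0.000838 s = 20112 bits.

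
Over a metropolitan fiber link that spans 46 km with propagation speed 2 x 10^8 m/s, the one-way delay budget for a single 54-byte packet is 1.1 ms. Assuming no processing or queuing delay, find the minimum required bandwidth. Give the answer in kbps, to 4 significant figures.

L = 432 bits.
Propagation delay = 46000 / 200000000 = 0.23 ms.
Transmission budget = 1.1 − 0.23 = 0.87 ms.
R ≥ L / t_tx = 432 bits / 0.00087 s = 496.6 kbps.

496.6 kbps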